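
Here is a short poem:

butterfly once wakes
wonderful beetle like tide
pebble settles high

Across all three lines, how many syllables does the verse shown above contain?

17

Line 1: "butterfly once wakes": 3+1+1 = 5
Line 2: "wonderful beetle like tide": 3+2+1+1 = 7
Line 3: "pebble settles high": 2+2+1 = 5
Total: 5 + 7 + 5 = 17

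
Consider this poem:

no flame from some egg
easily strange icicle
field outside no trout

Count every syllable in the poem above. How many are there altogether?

17

Line 1: no(1) + flame(1) + from(1) + some(1) + egg(1) = 5
Line 2: easily(3) + strange(1) + icicle(3) = 7
Line 3: field(1) + outside(2) + no(1) + trout(1) = 5
Total: 5 + 7 + 5 = 17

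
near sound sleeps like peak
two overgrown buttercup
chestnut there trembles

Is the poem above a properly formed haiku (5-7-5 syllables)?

Yes

Line 1: near(1) + sound(1) + sleeps(1) + like(1) + peak(1) = 5 ✓
Line 2: two(1) + overgrown(3) + buttercup(3) = 7 ✓
Line 3: chestnut(2) + there(1) + trembles(2) = 5 ✓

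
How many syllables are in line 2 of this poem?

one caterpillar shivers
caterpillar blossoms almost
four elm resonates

8

Line 2: "caterpillar blossoms almost": 4+2+2 = 8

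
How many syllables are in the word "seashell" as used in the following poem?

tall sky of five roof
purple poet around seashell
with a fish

2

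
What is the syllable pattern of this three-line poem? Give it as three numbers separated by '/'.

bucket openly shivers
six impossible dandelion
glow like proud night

7/9/4

Line 1: "bucket openly shivers": 2+3+2 = 7
Line 2: "six impossible dandelion": 1+4+4 = 9
Line 3: "glow like proud night": 1+1+1+1 = 4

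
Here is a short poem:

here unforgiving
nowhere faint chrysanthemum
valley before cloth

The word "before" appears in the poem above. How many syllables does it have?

2

"before" has 2 syllables.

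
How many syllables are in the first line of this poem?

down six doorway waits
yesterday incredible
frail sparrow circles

5

The first line: "down six doorway waits": 1+1+2+1 = 5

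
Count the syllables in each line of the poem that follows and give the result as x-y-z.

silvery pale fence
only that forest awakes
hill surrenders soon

5-7-5

Line 1: "silvery pale fence": 3+1+1 = 5
Line 2: "only that forest awakes": 2+1+2+2 = 7
Line 3: "hill surrenders soon": 1+3+1 = 5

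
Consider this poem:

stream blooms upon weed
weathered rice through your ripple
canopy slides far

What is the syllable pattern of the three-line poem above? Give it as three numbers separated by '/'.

5/7/5

Line 1: stream (1), blooms (1), upon (2), weed (1) → 5
Line 2: weathered (2), rice (1), through (1), your (1), ripple (2) → 7
Line 3: canopy (3), slides (1), far (1) → 5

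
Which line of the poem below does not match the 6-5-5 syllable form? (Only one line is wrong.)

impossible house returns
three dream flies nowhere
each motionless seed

The first line

Line 1: impossible(4) + house(1) + returns(2) = 7 (expected 6)
Line 2: three(1) + dream(1) + flies(1) + nowhere(2) = 5 ✓
Line 3: each(1) + motionless(3) + seed(1) = 5 ✓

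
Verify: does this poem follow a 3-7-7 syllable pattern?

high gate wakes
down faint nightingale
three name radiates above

Line 1: "high gate wakes": 1+1+1 = 3 ✓
Line 2: "down faint nightingale": 1+1+3 = 5 (expected 7)
Line 3: "three name radiates above": 1+1+3+2 = 7 ✓

No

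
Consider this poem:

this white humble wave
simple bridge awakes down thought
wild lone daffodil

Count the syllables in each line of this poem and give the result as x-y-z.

5-7-5

Line 1: "this white humble wave": 1+1+2+1 = 5
Line 2: "simple bridge awakes down thought": 2+1+2+1+1 = 7
Line 3: "wild lone daffodil": 1+1+3 = 5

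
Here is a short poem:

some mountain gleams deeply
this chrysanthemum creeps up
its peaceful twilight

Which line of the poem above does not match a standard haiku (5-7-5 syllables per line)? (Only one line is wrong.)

Line 1

Line 1: some(1) + mountain(2) + gleams(1) + deeply(2) = 6 (expected 5)
Line 2: this(1) + chrysanthemum(4) + creeps(1) + up(1) = 7 ✓
Line 3: its(1) + peaceful(2) + twilight(2) = 5 ✓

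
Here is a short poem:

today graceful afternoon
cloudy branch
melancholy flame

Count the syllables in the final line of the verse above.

The final line: melancholy (4), flame (1) → 5

5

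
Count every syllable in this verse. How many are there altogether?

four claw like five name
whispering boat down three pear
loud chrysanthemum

Line 1: four (1), claw (1), like (1), five (1), name (1) → 5
Line 2: whispering (3), boat (1), down (1), three (1), pear (1) → 7
Line 3: loud (1), chrysanthemum (4) → 5
Total: 5 + 7 + 5 = 17

17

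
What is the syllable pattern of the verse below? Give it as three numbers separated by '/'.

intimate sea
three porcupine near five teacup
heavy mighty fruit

4/8/5

Line 1: intimate (3), sea (1) → 4
Line 2: three (1), porcupine (3), near (1), five (1), teacup (2) → 8
Line 3: heavy (2), mighty (2), fruit (1) → 5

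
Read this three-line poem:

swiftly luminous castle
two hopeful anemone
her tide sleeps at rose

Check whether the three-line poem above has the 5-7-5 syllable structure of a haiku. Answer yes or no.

No

Line 1: "swiftly luminous castle": 2+3+2 = 7 (expected 5)
Line 2: "two hopeful anemone": 1+2+4 = 7 ✓
Line 3: "her tide sleeps at rose": 1+1+1+1+1 = 5 ✓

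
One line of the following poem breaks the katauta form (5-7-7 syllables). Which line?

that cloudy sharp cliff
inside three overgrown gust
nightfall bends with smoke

The third line

Line 1: that(1) + cloudy(2) + sharp(1) + cliff(1) = 5 ✓
Line 2: inside(2) + three(1) + overgrown(3) + gust(1) = 7 ✓
Line 3: nightfall(2) + bends(1) + with(1) + smoke(1) = 5 (expected 7)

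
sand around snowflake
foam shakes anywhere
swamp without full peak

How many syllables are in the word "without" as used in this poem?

2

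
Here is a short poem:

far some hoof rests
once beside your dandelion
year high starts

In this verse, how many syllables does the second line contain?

The second line: once (1), beside (2), your (1), dandelion (4) → 8

8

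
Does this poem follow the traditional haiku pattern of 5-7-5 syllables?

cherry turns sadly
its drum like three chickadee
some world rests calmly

Line 1: cherry(2) + turns(1) + sadly(2) = 5 ✓
Line 2: its(1) + drum(1) + like(1) + three(1) + chickadee(3) = 7 ✓
Line 3: some(1) + world(1) + rests(1) + calmly(2) = 5 ✓

Yes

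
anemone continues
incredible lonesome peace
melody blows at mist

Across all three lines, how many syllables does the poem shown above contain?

Line 1: anemone (4), continues (3) → 7
Line 2: incredible (4), lonesome (2), peace (1) → 7
Line 3: melody (3), blows (1), at (1), mist (1) → 6
Total: 7 + 7 + 6 = 20

20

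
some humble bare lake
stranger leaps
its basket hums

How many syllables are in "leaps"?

"leaps" has 1 syllable.

1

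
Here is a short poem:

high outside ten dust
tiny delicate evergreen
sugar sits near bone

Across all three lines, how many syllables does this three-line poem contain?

18

Line 1: high(1) + outside(2) + ten(1) + dust(1) = 5
Line 2: tiny(2) + delicate(3) + evergreen(3) = 8
Line 3: sugar(2) + sits(1) + near(1) + bone(1) = 5
Total: 5 + 8 + 5 = 18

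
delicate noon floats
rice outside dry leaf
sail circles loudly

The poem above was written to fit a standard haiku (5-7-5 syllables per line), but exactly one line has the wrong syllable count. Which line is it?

Line 1: delicate (3), noon (1), floats (1) → 5 ✓
Line 2: rice (1), outside (2), dry (1), leaf (1) → 5 (expected 7)
Line 3: sail (1), circles (2), loudly (2) → 5 ✓

The second line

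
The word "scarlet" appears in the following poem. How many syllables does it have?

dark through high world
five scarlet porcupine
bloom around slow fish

"scarlet" has 2 syllables.

2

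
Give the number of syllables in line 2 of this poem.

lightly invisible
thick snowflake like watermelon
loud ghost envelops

Line 2: thick(1) + snowflake(2) + like(1) + watermelon(4) = 8

8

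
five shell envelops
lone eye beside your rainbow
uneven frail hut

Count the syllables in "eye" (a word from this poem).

1

"eye" has 1 syllable.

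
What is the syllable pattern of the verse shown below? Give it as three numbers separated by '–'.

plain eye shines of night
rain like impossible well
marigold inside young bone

Line 1: "plain eye shines of night": 1+1+1+1+1 = 5
Line 2: "rain like impossible well": 1+1+4+1 = 7
Line 3: "marigold inside young bone": 3+2+1+1 = 7

5–7–7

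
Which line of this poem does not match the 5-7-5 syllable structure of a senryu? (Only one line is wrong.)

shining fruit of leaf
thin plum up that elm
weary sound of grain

Line 1: "shining fruit of leaf": 2+1+1+1 = 5 ✓
Line 2: "thin plum up that elm": 1+1+1+1+1 = 5 (expected 7)
Line 3: "weary sound of grain": 2+1+1+1 = 5 ✓

Line 2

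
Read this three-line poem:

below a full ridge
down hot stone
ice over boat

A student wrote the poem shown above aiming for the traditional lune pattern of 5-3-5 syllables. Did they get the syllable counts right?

Line 1: "below a full ridge": 2+1+1+1 = 5 ✓
Line 2: "down hot stone": 1+1+1 = 3 ✓
Line 3: "ice over boat": 1+2+1 = 4 (expected 5)

No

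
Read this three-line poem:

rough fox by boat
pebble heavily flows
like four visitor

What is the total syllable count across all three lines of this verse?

Line 1: "rough fox by boat": 1+1+1+1 = 4
Line 2: "pebble heavily flows": 2+3+1 = 6
Line 3: "like four visitor": 1+1+3 = 5
Total: 4 + 6 + 5 = 15

15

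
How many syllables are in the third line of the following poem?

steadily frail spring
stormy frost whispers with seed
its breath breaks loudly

The third line: its(1) + breath(1) + breaks(1) + loudly(2) = 5

5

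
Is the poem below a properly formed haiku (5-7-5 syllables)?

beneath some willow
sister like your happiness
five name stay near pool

Yes

Line 1: beneath (2), some (1), willow (2) → 5 ✓
Line 2: sister (2), like (1), your (1), happiness (3) → 7 ✓
Line 3: five (1), name (1), stay (1), near (1), pool (1) → 5 ✓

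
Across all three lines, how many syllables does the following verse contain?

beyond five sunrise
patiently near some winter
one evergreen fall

17

Line 1: "beyond five sunrise": 2+1+2 = 5
Line 2: "patiently near some winter": 3+1+1+2 = 7
Line 3: "one evergreen fall": 1+3+1 = 5
Total: 5 + 7 + 5 = 17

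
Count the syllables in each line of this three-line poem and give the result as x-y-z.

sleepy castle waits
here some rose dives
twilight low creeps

5-4-4

Line 1: "sleepy castle waits": 2+2+1 = 5
Line 2: "here some rose dives": 1+1+1+1 = 4
Line 3: "twilight low creeps": 2+1+1 = 4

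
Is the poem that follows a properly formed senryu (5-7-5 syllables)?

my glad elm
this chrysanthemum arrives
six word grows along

No

Line 1: my(1) + glad(1) + elm(1) = 3 (expected 5)
Line 2: this(1) + chrysanthemum(4) + arrives(2) = 7 ✓
Line 3: six(1) + word(1) + grows(1) + along(2) = 5 ✓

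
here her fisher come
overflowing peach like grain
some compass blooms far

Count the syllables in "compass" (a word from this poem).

2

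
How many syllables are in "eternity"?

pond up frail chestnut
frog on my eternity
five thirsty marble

4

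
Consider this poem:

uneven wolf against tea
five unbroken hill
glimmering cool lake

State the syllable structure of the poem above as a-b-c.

Line 1: "uneven wolf against tea": 3+1+2+1 = 7
Line 2: "five unbroken hill": 1+3+1 = 5
Line 3: "glimmering cool lake": 3+1+1 = 5

7-5-5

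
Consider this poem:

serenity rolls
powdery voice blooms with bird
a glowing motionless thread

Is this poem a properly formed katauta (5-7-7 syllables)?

Line 1: serenity(4) + rolls(1) = 5 ✓
Line 2: powdery(3) + voice(1) + blooms(1) + with(1) + bird(1) = 7 ✓
Line 3: a(1) + glowing(2) + motionless(3) + thread(1) = 7 ✓

Yes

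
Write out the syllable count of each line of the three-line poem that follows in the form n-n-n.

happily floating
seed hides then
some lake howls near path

Line 1: happily(3) + floating(2) = 5
Line 2: seed(1) + hides(1) + then(1) = 3
Line 3: some(1) + lake(1) + howls(1) + near(1) + path(1) = 5

5-3-5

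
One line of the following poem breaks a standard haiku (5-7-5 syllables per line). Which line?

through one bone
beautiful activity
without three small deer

Line 1: through(1) + one(1) + bone(1) = 3 (expected 5)
Line 2: beautiful(3) + activity(4) = 7 ✓
Line 3: without(2) + three(1) + small(1) + deer(1) = 5 ✓

The first line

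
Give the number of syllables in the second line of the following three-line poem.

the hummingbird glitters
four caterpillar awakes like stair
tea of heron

9

The second line: four(1) + caterpillar(4) + awakes(2) + like(1) + stair(1) = 9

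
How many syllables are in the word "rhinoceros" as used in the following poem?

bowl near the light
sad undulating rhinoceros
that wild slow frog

4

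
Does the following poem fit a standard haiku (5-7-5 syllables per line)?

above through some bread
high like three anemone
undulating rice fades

No

Line 1: above(2) + through(1) + some(1) + bread(1) = 5 ✓
Line 2: high(1) + like(1) + three(1) + anemone(4) = 7 ✓
Line 3: undulating(4) + rice(1) + fades(1) = 6 (expected 5)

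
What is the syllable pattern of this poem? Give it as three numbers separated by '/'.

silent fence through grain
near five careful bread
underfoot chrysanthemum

Line 1: silent(2) + fence(1) + through(1) + grain(1) = 5
Line 2: near(1) + five(1) + careful(2) + bread(1) = 5
Line 3: underfoot(3) + chrysanthemum(4) = 7

5/5/7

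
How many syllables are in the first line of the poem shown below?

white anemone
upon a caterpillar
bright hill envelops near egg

The first line: white (1), anemone (4) → 5

5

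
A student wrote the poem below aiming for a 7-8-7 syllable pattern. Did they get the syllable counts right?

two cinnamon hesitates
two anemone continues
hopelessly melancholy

Line 1: "two cinnamon hesitates": 1+3+3 = 7 ✓
Line 2: "two anemone continues": 1+4+3 = 8 ✓
Line 3: "hopelessly melancholy": 3+4 = 7 ✓

Yes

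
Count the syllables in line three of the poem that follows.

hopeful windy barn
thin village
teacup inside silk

5

Line three: "teacup inside silk": 2+2+1 = 5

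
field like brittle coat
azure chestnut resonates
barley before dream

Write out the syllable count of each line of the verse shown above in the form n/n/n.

Line 1: field(1) + like(1) + brittle(2) + coat(1) = 5
Line 2: azure(2) + chestnut(2) + resonates(3) = 7
Line 3: barley(2) + before(2) + dream(1) = 5

5/7/5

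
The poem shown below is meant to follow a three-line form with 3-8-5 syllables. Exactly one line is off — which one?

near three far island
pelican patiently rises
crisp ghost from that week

Line 1: "near three far island": 1+1+1+2 = 5 (expected 3)
Line 2: "pelican patiently rises": 3+3+2 = 8 ✓
Line 3: "crisp ghost from that week": 1+1+1+1+1 = 5 ✓

The first line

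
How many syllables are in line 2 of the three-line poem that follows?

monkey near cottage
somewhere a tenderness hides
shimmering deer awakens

7

Line 2: somewhere(2) + a(1) + tenderness(3) + hides(1) = 7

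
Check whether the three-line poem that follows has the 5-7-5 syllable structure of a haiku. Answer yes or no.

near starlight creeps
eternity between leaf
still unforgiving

Line 1: "near starlight creeps": 1+2+1 = 4 (expected 5)
Line 2: "eternity between leaf": 4+2+1 = 7 ✓
Line 3: "still unforgiving": 1+4 = 5 ✓

No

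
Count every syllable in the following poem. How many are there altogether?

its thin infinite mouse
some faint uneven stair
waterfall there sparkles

18

Line 1: its(1) + thin(1) + infinite(3) + mouse(1) = 6
Line 2: some(1) + faint(1) + uneven(3) + stair(1) = 6
Line 3: waterfall(3) + there(1) + sparkles(2) = 6
Total: 6 + 6 + 6 = 18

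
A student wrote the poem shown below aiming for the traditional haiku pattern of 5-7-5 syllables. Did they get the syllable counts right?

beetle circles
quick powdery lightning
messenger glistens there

Line 1: "beetle circles": 2+2 = 4 (expected 5)
Line 2: "quick powdery lightning": 1+3+2 = 6 (expected 7)
Line 3: "messenger glistens there": 3+2+1 = 6 (expected 5)

No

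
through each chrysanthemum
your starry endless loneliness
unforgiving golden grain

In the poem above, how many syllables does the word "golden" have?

2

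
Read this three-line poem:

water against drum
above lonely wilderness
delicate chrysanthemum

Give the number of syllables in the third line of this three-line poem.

7

The third line: "delicate chrysanthemum": 3+4 = 7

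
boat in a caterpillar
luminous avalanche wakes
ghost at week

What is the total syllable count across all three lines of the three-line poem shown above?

Line 1: boat(1) + in(1) + a(1) + caterpillar(4) = 7
Line 2: luminous(3) + avalanche(3) + wakes(1) = 7
Line 3: ghost(1) + at(1) + week(1) = 3
Total: 7 + 7 + 3 = 17

17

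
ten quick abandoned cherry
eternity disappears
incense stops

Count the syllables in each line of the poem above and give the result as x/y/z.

Line 1: "ten quick abandoned cherry": 1+1+3+2 = 7
Line 2: "eternity disappears": 4+3 = 7
Line 3: "incense stops": 2+1 = 3

7/7/3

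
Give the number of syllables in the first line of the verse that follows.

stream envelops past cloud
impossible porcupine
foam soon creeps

The first line: "stream envelops past cloud": 1+3+1+1 = 6

6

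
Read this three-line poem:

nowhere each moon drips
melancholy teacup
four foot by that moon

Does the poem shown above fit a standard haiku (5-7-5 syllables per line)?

No

Line 1: nowhere (2), each (1), moon (1), drips (1) → 5 ✓
Line 2: melancholy (4), teacup (2) → 6 (expected 7)
Line 3: four (1), foot (1), by (1), that (1), moon (1) → 5 ✓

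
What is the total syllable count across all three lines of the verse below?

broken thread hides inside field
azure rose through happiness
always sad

Line 1: broken(2) + thread(1) + hides(1) + inside(2) + field(1) = 7
Line 2: azure(2) + rose(1) + through(1) + happiness(3) = 7
Line 3: always(2) + sad(1) = 3
Total: 7 + 7 + 3 = 17

17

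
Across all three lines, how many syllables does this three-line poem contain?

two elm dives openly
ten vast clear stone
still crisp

12

Line 1: two (1), elm (1), dives (1), openly (3) → 6
Line 2: ten (1), vast (1), clear (1), stone (1) → 4
Line 3: still (1), crisp (1) → 2
Total: 6 + 4 + 2 = 12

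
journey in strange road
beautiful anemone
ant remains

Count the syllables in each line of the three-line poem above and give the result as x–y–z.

Line 1: journey (2), in (1), strange (1), road (1) → 5
Line 2: beautiful (3), anemone (4) → 7
Line 3: ant (1), remains (2) → 3

5–7–3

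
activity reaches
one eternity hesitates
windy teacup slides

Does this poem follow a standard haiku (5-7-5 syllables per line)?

No

Line 1: activity(4) + reaches(2) = 6 (expected 5)
Line 2: one(1) + eternity(4) + hesitates(3) = 8 (expected 7)
Line 3: windy(2) + teacup(2) + slides(1) = 5 ✓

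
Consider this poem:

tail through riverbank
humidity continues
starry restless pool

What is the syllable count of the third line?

5

The third line: starry (2), restless (2), pool (1) → 5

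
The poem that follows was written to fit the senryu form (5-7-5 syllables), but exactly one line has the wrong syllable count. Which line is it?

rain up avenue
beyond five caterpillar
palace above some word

The third line

Line 1: "rain up avenue": 1+1+3 = 5 ✓
Line 2: "beyond five caterpillar": 2+1+4 = 7 ✓
Line 3: "palace above some word": 2+2+1+1 = 6 (expected 5)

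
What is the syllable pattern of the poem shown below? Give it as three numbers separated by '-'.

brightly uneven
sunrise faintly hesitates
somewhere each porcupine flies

5-7-7

Line 1: brightly(2) + uneven(3) = 5
Line 2: sunrise(2) + faintly(2) + hesitates(3) = 7
Line 3: somewhere(2) + each(1) + porcupine(3) + flies(1) = 7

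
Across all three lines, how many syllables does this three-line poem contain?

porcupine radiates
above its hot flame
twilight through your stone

Line 1: porcupine (3), radiates (3) → 6
Line 2: above (2), its (1), hot (1), flame (1) → 5
Line 3: twilight (2), through (1), your (1), stone (1) → 5
Total: 6 + 5 + 5 = 16

16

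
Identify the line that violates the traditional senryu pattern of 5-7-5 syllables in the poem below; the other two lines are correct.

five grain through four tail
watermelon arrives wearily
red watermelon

The second line

Line 1: five (1), grain (1), through (1), four (1), tail (1) → 5 ✓
Line 2: watermelon (4), arrives (2), wearily (3) → 9 (expected 7)
Line 3: red (1), watermelon (4) → 5 ✓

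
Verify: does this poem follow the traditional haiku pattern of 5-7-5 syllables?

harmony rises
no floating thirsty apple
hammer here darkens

Yes

Line 1: harmony (3), rises (2) → 5 ✓
Line 2: no (1), floating (2), thirsty (2), apple (2) → 7 ✓
Line 3: hammer (2), here (1), darkens (2) → 5 ✓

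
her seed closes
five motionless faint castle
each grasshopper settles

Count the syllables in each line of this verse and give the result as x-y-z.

Line 1: her(1) + seed(1) + closes(2) = 4
Line 2: five(1) + motionless(3) + faint(1) + castle(2) = 7
Line 3: each(1) + grasshopper(3) + settles(2) = 6

4-7-6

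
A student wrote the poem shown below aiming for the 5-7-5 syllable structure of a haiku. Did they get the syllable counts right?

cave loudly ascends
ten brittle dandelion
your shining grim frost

Line 1: "cave loudly ascends": 1+2+2 = 5 ✓
Line 2: "ten brittle dandelion": 1+2+4 = 7 ✓
Line 3: "your shining grim frost": 1+2+1+1 = 5 ✓

Yes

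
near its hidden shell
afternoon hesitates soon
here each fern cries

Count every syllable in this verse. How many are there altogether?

16

Line 1: "near its hidden shell": 1+1+2+1 = 5
Line 2: "afternoon hesitates soon": 3+3+1 = 7
Line 3: "here each fern cries": 1+1+1+1 = 4
Total: 5 + 7 + 4 = 16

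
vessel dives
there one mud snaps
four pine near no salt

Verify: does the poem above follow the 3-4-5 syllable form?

Yes

Line 1: "vessel dives": 2+1 = 3 ✓
Line 2: "there one mud snaps": 1+1+1+1 = 4 ✓
Line 3: "four pine near no salt": 1+1+1+1+1 = 5 ✓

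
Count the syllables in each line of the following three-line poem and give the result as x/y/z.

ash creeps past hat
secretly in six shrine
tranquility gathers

Line 1: "ash creeps past hat": 1+1+1+1 = 4
Line 2: "secretly in six shrine": 3+1+1+1 = 6
Line 3: "tranquility gathers": 4+2 = 6

4/6/6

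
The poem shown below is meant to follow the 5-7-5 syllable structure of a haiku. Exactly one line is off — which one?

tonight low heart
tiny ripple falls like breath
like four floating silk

Line 1: "tonight low heart": 2+1+1 = 4 (expected 5)
Line 2: "tiny ripple falls like breath": 2+2+1+1+1 = 7 ✓
Line 3: "like four floating silk": 1+1+2+1 = 5 ✓

Line 1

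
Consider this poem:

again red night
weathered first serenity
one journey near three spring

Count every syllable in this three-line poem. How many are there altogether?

17

Line 1: "again red night": 2+1+1 = 4
Line 2: "weathered first serenity": 2+1+4 = 7
Line 3: "one journey near three spring": 1+2+1+1+1 = 6
Total: 4 + 7 + 6 = 17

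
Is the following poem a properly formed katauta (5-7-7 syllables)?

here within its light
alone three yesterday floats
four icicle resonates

Line 1: here(1) + within(2) + its(1) + light(1) = 5 ✓
Line 2: alone(2) + three(1) + yesterday(3) + floats(1) = 7 ✓
Line 3: four(1) + icicle(3) + resonates(3) = 7 ✓

Yes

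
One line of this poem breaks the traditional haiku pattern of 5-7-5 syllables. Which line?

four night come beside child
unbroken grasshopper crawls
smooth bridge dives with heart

Line 1: four (1), night (1), come (1), beside (2), child (1) → 6 (expected 5)
Line 2: unbroken (3), grasshopper (3), crawls (1) → 7 ✓
Line 3: smooth (1), bridge (1), dives (1), with (1), heart (1) → 5 ✓

Line 1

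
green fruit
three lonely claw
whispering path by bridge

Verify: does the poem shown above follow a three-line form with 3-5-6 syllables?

No

Line 1: "green fruit": 1+1 = 2 (expected 3)
Line 2: "three lonely claw": 1+2+1 = 4 (expected 5)
Line 3: "whispering path by bridge": 3+1+1+1 = 6 ✓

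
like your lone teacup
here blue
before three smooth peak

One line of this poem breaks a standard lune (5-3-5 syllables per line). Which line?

The second line

Line 1: like (1), your (1), lone (1), teacup (2) → 5 ✓
Line 2: here (1), blue (1) → 2 (expected 3)
Line 3: before (2), three (1), smooth (1), peak (1) → 5 ✓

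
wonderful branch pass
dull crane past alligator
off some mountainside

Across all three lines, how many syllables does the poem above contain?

17

Line 1: wonderful(3) + branch(1) + pass(1) = 5
Line 2: dull(1) + crane(1) + past(1) + alligator(4) = 7
Line 3: off(1) + some(1) + mountainside(3) = 5
Total: 5 + 7 + 5 = 17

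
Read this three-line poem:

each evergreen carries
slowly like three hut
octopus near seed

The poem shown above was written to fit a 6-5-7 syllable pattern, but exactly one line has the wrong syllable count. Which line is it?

Line 3

Line 1: each (1), evergreen (3), carries (2) → 6 ✓
Line 2: slowly (2), like (1), three (1), hut (1) → 5 ✓
Line 3: octopus (3), near (1), seed (1) → 5 (expected 7)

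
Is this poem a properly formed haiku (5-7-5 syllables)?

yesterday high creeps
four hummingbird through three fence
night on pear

Line 1: yesterday (3), high (1), creeps (1) → 5 ✓
Line 2: four (1), hummingbird (3), through (1), three (1), fence (1) → 7 ✓
Line 3: night (1), on (1), pear (1) → 3 (expected 5)

No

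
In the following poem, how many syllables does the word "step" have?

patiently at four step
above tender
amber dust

1

"step" has 1 syllable.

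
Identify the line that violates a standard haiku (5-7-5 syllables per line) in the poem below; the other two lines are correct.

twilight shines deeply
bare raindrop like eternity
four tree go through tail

The second line

Line 1: twilight (2), shines (1), deeply (2) → 5 ✓
Line 2: bare (1), raindrop (2), like (1), eternity (4) → 8 (expected 7)
Line 3: four (1), tree (1), go (1), through (1), tail (1) → 5 ✓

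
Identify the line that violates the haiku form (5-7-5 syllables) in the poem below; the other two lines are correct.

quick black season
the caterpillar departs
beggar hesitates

Line 1: quick (1), black (1), season (2) → 4 (expected 5)
Line 2: the (1), caterpillar (4), departs (2) → 7 ✓
Line 3: beggar (2), hesitates (3) → 5 ✓

The first line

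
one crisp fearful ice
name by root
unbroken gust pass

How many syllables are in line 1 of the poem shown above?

Line 1: one (1), crisp (1), fearful (2), ice (1) → 5

5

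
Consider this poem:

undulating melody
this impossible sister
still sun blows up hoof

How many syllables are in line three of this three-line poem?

Line three: still(1) + sun(1) + blows(1) + up(1) + hoof(1) = 5

5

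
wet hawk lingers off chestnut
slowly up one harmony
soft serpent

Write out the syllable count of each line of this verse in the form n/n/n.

Line 1: wet(1) + hawk(1) + lingers(2) + off(1) + chestnut(2) = 7
Line 2: slowly(2) + up(1) + one(1) + harmony(3) = 7
Line 3: soft(1) + serpent(2) = 3

7/7/3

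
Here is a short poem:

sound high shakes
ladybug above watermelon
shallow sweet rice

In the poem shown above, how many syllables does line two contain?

9

Line two: "ladybug above watermelon": 3+2+4 = 9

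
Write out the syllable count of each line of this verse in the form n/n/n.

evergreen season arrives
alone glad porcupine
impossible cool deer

7/6/6

Line 1: "evergreen season arrives": 3+2+2 = 7
Line 2: "alone glad porcupine": 2+1+3 = 6
Line 3: "impossible cool deer": 4+1+1 = 6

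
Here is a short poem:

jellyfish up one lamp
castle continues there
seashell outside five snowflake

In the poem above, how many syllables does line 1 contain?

6

Line 1: "jellyfish up one lamp": 3+1+1+1 = 6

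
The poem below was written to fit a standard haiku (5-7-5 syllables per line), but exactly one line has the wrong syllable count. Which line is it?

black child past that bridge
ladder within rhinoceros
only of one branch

The second line

Line 1: black (1), child (1), past (1), that (1), bridge (1) → 5 ✓
Line 2: ladder (2), within (2), rhinoceros (4) → 8 (expected 7)
Line 3: only (2), of (1), one (1), branch (1) → 5 ✓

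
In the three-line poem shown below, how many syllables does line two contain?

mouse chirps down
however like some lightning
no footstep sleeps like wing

Line two: however (3), like (1), some (1), lightning (2) → 7

7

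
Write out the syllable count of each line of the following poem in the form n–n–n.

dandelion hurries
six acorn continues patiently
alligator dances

6–9–6

Line 1: dandelion (4), hurries (2) → 6
Line 2: six (1), acorn (2), continues (3), patiently (3) → 9
Line 3: alligator (4), dances (2) → 6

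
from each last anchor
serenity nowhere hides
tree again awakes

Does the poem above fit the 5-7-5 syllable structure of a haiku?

Line 1: "from each last anchor": 1+1+1+2 = 5 ✓
Line 2: "serenity nowhere hides": 4+2+1 = 7 ✓
Line 3: "tree again awakes": 1+2+2 = 5 ✓

Yes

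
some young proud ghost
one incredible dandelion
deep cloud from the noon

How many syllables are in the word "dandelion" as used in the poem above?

4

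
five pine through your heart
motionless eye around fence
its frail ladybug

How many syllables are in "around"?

"around" has 2 syllables.

2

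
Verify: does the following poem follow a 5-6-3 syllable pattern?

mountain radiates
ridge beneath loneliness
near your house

Line 1: mountain(2) + radiates(3) = 5 ✓
Line 2: ridge(1) + beneath(2) + loneliness(3) = 6 ✓
Line 3: near(1) + your(1) + house(1) = 3 ✓

Yes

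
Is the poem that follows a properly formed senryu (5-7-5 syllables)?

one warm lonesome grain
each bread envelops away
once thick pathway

Line 1: "one warm lonesome grain": 1+1+2+1 = 5 ✓
Line 2: "each bread envelops away": 1+1+3+2 = 7 ✓
Line 3: "once thick pathway": 1+1+2 = 4 (expected 5)

No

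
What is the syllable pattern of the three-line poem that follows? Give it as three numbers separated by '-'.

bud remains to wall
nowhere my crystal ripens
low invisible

5-7-5

Line 1: bud(1) + remains(2) + to(1) + wall(1) = 5
Line 2: nowhere(2) + my(1) + crystal(2) + ripens(2) = 7
Line 3: low(1) + invisible(4) = 5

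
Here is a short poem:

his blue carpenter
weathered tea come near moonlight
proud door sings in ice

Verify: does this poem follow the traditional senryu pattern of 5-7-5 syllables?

Line 1: "his blue carpenter": 1+1+3 = 5 ✓
Line 2: "weathered tea come near moonlight": 2+1+1+1+2 = 7 ✓
Line 3: "proud door sings in ice": 1+1+1+1+1 = 5 ✓

Yes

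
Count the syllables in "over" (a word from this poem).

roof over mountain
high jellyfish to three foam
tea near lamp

2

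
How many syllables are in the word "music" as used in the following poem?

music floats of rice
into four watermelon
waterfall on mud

"music" has 2 syllables.

2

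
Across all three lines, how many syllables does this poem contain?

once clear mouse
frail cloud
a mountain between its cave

12

Line 1: "once clear mouse": 1+1+1 = 3
Line 2: "frail cloud": 1+1 = 2
Line 3: "a mountain between its cave": 1+2+2+1+1 = 7
Total: 3 + 2 + 7 = 12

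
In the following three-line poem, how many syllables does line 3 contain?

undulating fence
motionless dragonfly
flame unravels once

5

Line 3: flame(1) + unravels(3) + once(1) = 5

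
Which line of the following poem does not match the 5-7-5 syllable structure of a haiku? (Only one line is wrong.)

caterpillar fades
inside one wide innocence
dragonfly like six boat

The third line

Line 1: caterpillar(4) + fades(1) = 5 ✓
Line 2: inside(2) + one(1) + wide(1) + innocence(3) = 7 ✓
Line 3: dragonfly(3) + like(1) + six(1) + boat(1) = 6 (expected 5)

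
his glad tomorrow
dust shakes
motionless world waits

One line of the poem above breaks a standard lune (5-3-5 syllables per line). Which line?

Line 2

Line 1: "his glad tomorrow": 1+1+3 = 5 ✓
Line 2: "dust shakes": 1+1 = 2 (expected 3)
Line 3: "motionless world waits": 3+1+1 = 5 ✓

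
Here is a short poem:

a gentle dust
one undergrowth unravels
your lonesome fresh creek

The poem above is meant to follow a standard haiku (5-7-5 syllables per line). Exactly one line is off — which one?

The first line

Line 1: "a gentle dust": 1+2+1 = 4 (expected 5)
Line 2: "one undergrowth unravels": 1+3+3 = 7 ✓
Line 3: "your lonesome fresh creek": 1+2+1+1 = 5 ✓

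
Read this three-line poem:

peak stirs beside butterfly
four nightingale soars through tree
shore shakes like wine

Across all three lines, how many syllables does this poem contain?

18

Line 1: peak(1) + stirs(1) + beside(2) + butterfly(3) = 7
Line 2: four(1) + nightingale(3) + soars(1) + through(1) + tree(1) = 7
Line 3: shore(1) + shakes(1) + like(1) + wine(1) = 4
Total: 7 + 7 + 4 = 18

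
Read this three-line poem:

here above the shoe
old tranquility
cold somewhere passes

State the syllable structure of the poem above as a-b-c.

5-5-5

Line 1: here(1) + above(2) + the(1) + shoe(1) = 5
Line 2: old(1) + tranquility(4) = 5
Line 3: cold(1) + somewhere(2) + passes(2) = 5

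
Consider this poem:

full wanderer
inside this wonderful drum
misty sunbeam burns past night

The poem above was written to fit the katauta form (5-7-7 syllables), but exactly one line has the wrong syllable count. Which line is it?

The first line

Line 1: full(1) + wanderer(3) = 4 (expected 5)
Line 2: inside(2) + this(1) + wonderful(3) + drum(1) = 7 ✓
Line 3: misty(2) + sunbeam(2) + burns(1) + past(1) + night(1) = 7 ✓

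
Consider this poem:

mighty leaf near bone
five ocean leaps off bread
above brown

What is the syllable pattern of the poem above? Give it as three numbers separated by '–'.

5–6–3

Line 1: mighty(2) + leaf(1) + near(1) + bone(1) = 5
Line 2: five(1) + ocean(2) + leaps(1) + off(1) + bread(1) = 6
Line 3: above(2) + brown(1) = 3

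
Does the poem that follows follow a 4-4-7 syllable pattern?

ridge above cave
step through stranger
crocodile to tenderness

Line 1: ridge(1) + above(2) + cave(1) = 4 ✓
Line 2: step(1) + through(1) + stranger(2) = 4 ✓
Line 3: crocodile(3) + to(1) + tenderness(3) = 7 ✓

Yes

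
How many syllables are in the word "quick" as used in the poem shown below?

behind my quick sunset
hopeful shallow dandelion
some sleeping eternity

1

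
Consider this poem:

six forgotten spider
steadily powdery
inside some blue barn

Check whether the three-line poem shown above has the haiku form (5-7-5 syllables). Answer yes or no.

No

Line 1: "six forgotten spider": 1+3+2 = 6 (expected 5)
Line 2: "steadily powdery": 3+3 = 6 (expected 7)
Line 3: "inside some blue barn": 2+1+1+1 = 5 ✓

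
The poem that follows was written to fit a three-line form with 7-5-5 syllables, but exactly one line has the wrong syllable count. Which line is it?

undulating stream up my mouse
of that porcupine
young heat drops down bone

Line 1: undulating (4), stream (1), up (1), my (1), mouse (1) → 8 (expected 7)
Line 2: of (1), that (1), porcupine (3) → 5 ✓
Line 3: young (1), heat (1), drops (1), down (1), bone (1) → 5 ✓

Line 1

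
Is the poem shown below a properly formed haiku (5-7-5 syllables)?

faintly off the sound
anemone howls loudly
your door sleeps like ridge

Yes

Line 1: faintly(2) + off(1) + the(1) + sound(1) = 5 ✓
Line 2: anemone(4) + howls(1) + loudly(2) = 7 ✓
Line 3: your(1) + door(1) + sleeps(1) + like(1) + ridge(1) = 5 ✓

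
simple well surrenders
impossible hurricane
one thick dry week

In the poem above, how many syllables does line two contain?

7

Line two: impossible(4) + hurricane(3) = 7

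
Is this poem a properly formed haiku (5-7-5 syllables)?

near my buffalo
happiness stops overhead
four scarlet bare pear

Yes

Line 1: near(1) + my(1) + buffalo(3) = 5 ✓
Line 2: happiness(3) + stops(1) + overhead(3) = 7 ✓
Line 3: four(1) + scarlet(2) + bare(1) + pear(1) = 5 ✓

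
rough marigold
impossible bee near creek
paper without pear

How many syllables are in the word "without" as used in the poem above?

"without" has 2 syllables.

2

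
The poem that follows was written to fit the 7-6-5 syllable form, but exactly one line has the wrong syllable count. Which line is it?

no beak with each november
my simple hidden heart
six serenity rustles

Line 1: "no beak with each november": 1+1+1+1+3 = 7 ✓
Line 2: "my simple hidden heart": 1+2+2+1 = 6 ✓
Line 3: "six serenity rustles": 1+4+2 = 7 (expected 5)

The third line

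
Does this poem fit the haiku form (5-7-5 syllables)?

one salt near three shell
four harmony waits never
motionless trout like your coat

No

Line 1: "one salt near three shell": 1+1+1+1+1 = 5 ✓
Line 2: "four harmony waits never": 1+3+1+2 = 7 ✓
Line 3: "motionless trout like your coat": 3+1+1+1+1 = 7 (expected 5)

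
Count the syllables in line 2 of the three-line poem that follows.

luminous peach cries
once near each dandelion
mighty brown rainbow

Line 2: once(1) + near(1) + each(1) + dandelion(4) = 7

7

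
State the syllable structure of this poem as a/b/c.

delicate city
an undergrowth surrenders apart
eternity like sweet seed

Line 1: delicate(3) + city(2) = 5
Line 2: an(1) + undergrowth(3) + surrenders(3) + apart(2) = 9
Line 3: eternity(4) + like(1) + sweet(1) + seed(1) = 7

5/9/7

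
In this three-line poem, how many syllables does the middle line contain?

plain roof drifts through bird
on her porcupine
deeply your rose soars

The middle line: on (1), her (1), porcupine (3) → 5

5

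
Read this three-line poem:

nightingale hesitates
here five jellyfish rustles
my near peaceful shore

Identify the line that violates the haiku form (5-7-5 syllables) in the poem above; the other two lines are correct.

Line 1: nightingale (3), hesitates (3) → 6 (expected 5)
Line 2: here (1), five (1), jellyfish (3), rustles (2) → 7 ✓
Line 3: my (1), near (1), peaceful (2), shore (1) → 5 ✓

Line 1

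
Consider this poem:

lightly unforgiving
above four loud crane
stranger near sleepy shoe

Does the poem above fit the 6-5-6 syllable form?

Yes

Line 1: lightly(2) + unforgiving(4) = 6 ✓
Line 2: above(2) + four(1) + loud(1) + crane(1) = 5 ✓
Line 3: stranger(2) + near(1) + sleepy(2) + shoe(1) = 6 ✓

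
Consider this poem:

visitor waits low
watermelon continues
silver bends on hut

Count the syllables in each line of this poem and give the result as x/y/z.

5/7/5

Line 1: visitor(3) + waits(1) + low(1) = 5
Line 2: watermelon(4) + continues(3) = 7
Line 3: silver(2) + bends(1) + on(1) + hut(1) = 5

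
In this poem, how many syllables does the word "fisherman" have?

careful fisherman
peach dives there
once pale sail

3

"fisherman" has 3 syllables.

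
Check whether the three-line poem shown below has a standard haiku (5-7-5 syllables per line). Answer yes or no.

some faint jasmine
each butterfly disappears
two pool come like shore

No

Line 1: some (1), faint (1), jasmine (2) → 4 (expected 5)
Line 2: each (1), butterfly (3), disappears (3) → 7 ✓
Line 3: two (1), pool (1), come (1), like (1), shore (1) → 5 ✓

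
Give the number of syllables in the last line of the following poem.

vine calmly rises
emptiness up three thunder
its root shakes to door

The last line: "its root shakes to door": 1+1+1+1+1 = 5

5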